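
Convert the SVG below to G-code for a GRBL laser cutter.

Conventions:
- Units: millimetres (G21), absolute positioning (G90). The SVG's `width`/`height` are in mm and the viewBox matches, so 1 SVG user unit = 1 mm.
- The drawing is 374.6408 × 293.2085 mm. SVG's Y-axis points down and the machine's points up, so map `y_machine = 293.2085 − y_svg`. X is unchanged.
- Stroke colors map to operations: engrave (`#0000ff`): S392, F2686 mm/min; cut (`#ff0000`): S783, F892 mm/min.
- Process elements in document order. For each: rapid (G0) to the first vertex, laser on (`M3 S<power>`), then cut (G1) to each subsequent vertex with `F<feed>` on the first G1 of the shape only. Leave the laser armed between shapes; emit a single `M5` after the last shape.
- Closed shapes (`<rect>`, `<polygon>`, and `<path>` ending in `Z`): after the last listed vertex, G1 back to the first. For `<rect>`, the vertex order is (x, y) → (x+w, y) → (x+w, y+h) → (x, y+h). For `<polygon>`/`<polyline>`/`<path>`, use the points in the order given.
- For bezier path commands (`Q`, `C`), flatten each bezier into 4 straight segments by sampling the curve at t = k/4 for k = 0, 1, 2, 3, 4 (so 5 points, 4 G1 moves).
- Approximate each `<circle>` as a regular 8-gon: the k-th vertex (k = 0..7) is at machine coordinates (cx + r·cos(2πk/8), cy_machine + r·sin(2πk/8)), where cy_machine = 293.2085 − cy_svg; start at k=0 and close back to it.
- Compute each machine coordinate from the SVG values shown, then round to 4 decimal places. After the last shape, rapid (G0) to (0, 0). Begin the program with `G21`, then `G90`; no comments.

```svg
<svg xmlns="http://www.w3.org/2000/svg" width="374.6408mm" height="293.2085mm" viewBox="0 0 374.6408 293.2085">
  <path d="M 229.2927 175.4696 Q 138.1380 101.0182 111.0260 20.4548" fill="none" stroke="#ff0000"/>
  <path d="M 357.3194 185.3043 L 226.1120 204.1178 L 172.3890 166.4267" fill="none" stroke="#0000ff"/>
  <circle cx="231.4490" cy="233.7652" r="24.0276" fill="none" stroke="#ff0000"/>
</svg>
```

viewBox `0 0 374.6408 293.2085` with mm width/height → 1 unit = 1 mm. Flip: y_m = 293.2085 − y_svg.

**Shape 1** — `<path>` quadratic bezier, stroke `#ff0000` → cut (S783, F892). Control points (SVG): P0=(229.2927,175.4696), P1=(138.1380,101.0182), P2=(111.0260,20.4548); sampled at t=k/4. Machine vertices: (229.2927,117.7389) → (187.7180,155.3466) → (154.1487,193.7183) → (128.5847,232.8540) → (111.0260,272.7537). Open path.

**Shape 2** — `<path>` open polyline, stroke `#0000ff` → engrave (S392, F2686). Machine vertices: (357.3194,107.9042) → (226.1120,89.0907) → (172.3890,126.7818). Open path.

**Shape 3** — `<circle>` circle, stroke `#ff0000` → cut (S783, F892). Machine vertices: (255.4766,59.4433) → (248.4391,76.4334) → (231.4490,83.4709) → (214.4589,76.4334) → (207.4214,59.4433) → (214.4589,42.4532) → (231.4490,35.4157) → (248.4391,42.4532) → (255.4766,59.4433). Closed: final G1 returns to the first vertex.

G21
G90
G0 X229.2927 Y117.7389
M3 S783
G1 X187.7180 Y155.3466 F892
G1 X154.1487 Y193.7183
G1 X128.5847 Y232.8540
G1 X111.0260 Y272.7537
G0 X357.3194 Y107.9042
M3 S392
G1 X226.1120 Y89.0907 F2686
G1 X172.3890 Y126.7818
G0 X255.4766 Y59.4433
M3 S783
G1 X248.4391 Y76.4334 F892
G1 X231.4490 Y83.4709
G1 X214.4589 Y76.4334
G1 X207.4214 Y59.4433
G1 X214.4589 Y42.4532
G1 X231.4490 Y35.4157
G1 X248.4391 Y42.4532
G1 X255.4766 Y59.4433
M5
G0 X0.0000 Y0.0000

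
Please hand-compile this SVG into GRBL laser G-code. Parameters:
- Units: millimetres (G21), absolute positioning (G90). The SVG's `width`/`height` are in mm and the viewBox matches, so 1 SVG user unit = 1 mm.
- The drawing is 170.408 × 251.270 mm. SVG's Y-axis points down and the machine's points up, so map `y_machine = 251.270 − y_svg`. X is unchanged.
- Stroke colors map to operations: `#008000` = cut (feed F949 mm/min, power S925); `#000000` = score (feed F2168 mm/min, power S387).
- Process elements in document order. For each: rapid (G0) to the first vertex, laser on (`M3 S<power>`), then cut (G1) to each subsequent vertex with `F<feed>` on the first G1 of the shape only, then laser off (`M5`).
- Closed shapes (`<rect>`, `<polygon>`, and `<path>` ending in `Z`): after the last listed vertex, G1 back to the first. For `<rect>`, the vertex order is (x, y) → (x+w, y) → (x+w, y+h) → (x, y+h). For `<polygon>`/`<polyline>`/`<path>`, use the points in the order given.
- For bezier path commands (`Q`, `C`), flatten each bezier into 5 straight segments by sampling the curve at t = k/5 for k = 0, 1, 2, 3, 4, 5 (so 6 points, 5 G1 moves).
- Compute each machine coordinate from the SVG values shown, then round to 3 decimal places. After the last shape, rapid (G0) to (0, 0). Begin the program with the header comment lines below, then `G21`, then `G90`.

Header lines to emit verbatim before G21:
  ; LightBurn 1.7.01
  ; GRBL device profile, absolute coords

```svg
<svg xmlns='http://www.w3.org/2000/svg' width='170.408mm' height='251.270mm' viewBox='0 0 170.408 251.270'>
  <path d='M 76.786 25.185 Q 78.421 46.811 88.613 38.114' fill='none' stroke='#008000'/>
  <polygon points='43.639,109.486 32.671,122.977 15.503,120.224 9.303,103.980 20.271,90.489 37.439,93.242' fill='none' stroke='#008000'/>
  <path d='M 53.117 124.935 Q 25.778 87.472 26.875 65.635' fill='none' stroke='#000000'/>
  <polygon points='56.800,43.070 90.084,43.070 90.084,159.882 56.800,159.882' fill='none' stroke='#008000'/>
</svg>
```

; LightBurn 1.7.01
; GRBL device profile, absolute coords
G21
G90
G0 X76.786 Y226.085
M3 S925
G1 X77.782 Y218.648 F949
G1 X79.463 Y213.636
G1 X81.829 Y211.050
G1 X84.878 Y210.890
G1 X88.613 Y213.156
M5
G0 X43.639 Y141.784
M3 S925
G1 X32.671 Y128.293 F949
G1 X15.503 Y131.046
G1 X9.303 Y147.290
G1 X20.271 Y160.781
G1 X37.439 Y158.028
G1 X43.639 Y141.784
M5
G0 X53.117 Y126.335
M3 S387
G1 X43.319 Y140.695 F2168
G1 X35.796 Y153.805
G1 X30.547 Y165.665
G1 X27.574 Y176.275
G1 X26.875 Y185.635
M5
G0 X56.800 Y208.200
M3 S925
G1 X90.084 Y208.200 F949
G1 X90.084 Y91.388
G1 X56.800 Y91.388
G1 X56.800 Y208.200
M5
G0 X0.000 Y0.000

1 u = 1 mm; y_m = 251.270 − y.

[1] `<path>` quadratic bezier, #008000→cut S925 F949: (76.786,226.085) → (77.782,218.648) → (79.463,213.636) → (81.829,211.050) → (84.878,210.890) → (88.613,213.156)

[2] `<polygon>` regular polygon, #008000→cut S925 F949: (43.639,141.784) → (32.671,128.293) → (15.503,131.046) → (9.303,147.290) → (20.271,160.781) → (37.439,158.028) → (43.639,141.784) (closed)

[3] `<path>` quadratic bezier, #000000→score S387 F2168: (53.117,126.335) → (43.319,140.695) → (35.796,153.805) → (30.547,165.665) → (27.574,176.275) → (26.875,185.635)

[4] `<polygon>` rectangle, #008000→cut S925 F949: (56.800,208.200) → (90.084,208.200) → (90.084,91.388) → (56.800,91.388) → (56.800,208.200) (closed)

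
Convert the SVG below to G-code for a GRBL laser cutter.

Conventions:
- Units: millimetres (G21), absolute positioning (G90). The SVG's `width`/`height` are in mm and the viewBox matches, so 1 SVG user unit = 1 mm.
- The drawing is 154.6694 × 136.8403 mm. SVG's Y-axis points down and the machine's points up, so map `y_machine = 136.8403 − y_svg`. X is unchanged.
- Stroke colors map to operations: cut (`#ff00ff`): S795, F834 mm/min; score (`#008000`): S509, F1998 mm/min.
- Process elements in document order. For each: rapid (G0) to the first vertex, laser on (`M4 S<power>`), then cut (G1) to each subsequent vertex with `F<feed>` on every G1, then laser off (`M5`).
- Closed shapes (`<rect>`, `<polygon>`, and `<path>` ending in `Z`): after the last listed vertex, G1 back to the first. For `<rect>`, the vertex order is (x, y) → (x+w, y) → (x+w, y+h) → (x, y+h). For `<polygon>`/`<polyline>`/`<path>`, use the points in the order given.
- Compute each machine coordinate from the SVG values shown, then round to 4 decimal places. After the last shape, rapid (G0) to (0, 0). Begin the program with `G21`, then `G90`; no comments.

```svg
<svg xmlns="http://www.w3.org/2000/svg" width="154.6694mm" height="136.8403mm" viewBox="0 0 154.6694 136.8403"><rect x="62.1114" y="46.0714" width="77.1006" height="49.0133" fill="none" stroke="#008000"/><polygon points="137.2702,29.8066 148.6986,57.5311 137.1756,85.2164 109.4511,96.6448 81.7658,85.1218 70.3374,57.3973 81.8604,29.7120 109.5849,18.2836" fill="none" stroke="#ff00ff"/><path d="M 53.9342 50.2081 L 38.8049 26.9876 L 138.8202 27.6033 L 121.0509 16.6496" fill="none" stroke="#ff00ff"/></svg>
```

G21
G90
G0 X62.1114 Y90.7689
M4 S509
G1 X139.2120 Y90.7689 F1998
G1 X139.2120 Y41.7556 F1998
G1 X62.1114 Y41.7556 F1998
G1 X62.1114 Y90.7689 F1998
M5
G0 X137.2702 Y107.0337
M4 S795
G1 X148.6986 Y79.3092 F834
G1 X137.1756 Y51.6239 F834
G1 X109.4511 Y40.1955 F834
G1 X81.7658 Y51.7185 F834
G1 X70.3374 Y79.4430 F834
G1 X81.8604 Y107.1283 F834
G1 X109.5849 Y118.5567 F834
G1 X137.2702 Y107.0337 F834
M5
G0 X53.9342 Y86.6322
M4 S795
G1 X38.8049 Y109.8527 F834
G1 X138.8202 Y109.2370 F834
G1 X121.0509 Y120.1907 F834
M5
G0 X0.0000 Y0.0000

1 u = 1 mm; y_m = 136.8403 − y.

[1] `<rect>` rectangle, #008000→score S509 F1998: (62.1114,90.7689) → (139.2120,90.7689) → (139.2120,41.7556) → (62.1114,41.7556) → (62.1114,90.7689) (closed)

[2] `<polygon>` regular polygon, #ff00ff→cut S795 F834: (137.2702,107.0337) → (148.6986,79.3092) → (137.1756,51.6239) → (109.4511,40.1955) → (81.7658,51.7185) → (70.3374,79.4430) → (81.8604,107.1283) → (109.5849,118.5567) → (137.2702,107.0337) (closed)

[3] `<path>` open polyline, #ff00ff→cut S795 F834: (53.9342,86.6322) → (38.8049,109.8527) → (138.8202,109.2370) → (121.0509,120.1907)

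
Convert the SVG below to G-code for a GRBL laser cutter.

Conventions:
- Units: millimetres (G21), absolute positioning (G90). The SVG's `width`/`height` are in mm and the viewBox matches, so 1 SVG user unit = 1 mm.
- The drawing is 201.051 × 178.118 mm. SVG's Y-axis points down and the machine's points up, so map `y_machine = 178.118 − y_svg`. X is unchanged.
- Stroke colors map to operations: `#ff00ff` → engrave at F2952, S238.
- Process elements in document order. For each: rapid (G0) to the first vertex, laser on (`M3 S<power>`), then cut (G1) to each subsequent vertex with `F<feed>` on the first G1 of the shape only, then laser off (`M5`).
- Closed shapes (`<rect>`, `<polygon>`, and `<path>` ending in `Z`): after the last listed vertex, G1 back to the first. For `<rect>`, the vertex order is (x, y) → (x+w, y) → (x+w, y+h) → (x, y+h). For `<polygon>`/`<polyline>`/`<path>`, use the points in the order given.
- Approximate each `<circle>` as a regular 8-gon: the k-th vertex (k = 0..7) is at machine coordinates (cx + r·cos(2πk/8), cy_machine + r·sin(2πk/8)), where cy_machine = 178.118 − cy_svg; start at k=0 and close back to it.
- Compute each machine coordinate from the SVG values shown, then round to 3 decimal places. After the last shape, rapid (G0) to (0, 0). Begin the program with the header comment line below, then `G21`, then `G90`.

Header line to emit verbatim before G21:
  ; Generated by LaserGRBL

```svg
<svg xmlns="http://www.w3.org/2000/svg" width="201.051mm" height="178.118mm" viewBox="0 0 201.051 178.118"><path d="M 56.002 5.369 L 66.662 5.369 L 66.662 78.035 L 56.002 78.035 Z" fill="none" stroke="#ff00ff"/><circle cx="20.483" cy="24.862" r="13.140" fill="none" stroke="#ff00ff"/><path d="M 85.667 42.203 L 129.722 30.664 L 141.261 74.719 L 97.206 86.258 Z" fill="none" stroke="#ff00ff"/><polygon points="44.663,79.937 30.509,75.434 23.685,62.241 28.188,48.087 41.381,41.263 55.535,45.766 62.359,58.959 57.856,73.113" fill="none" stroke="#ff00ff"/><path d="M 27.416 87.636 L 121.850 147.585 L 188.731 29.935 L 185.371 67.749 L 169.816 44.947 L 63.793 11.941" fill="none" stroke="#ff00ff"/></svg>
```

Since the viewBox matches the mm dimensions, user units are millimetres directly. The only transform is the Y-flip y_m = 178.118 − y_svg.

Shape 1 is a rectangle drawn with `<path>`. Its stroke #ff00ff means engrave at S238, F2952. After flipping Y the toolpath is (56.002,172.749) → (66.662,172.749) → (66.662,100.083) → (56.002,100.083) → (56.002,172.749), returning to the start.

Shape 2 is a circle drawn with `<circle>`. Its stroke #ff00ff means engrave at S238, F2952. After flipping Y the toolpath is (33.623,153.256) → (29.774,162.547) → (20.483,166.396) → (11.192,162.547) → (7.343,153.256) → (11.192,143.965) → (20.483,140.116) → (29.774,143.965) → (33.623,153.256), returning to the start.

Shape 3 is a regular polygon drawn with `<path>`. Its stroke #ff00ff means engrave at S238, F2952. After flipping Y the toolpath is (85.667,135.915) → (129.722,147.454) → (141.261,103.399) → (97.206,91.860) → (85.667,135.915), returning to the start.

Shape 4 is a regular polygon drawn with `<polygon>`. Its stroke #ff00ff means engrave at S238, F2952. After flipping Y the toolpath is (44.663,98.181) → (30.509,102.684) → (23.685,115.877) → (28.188,130.031) → (41.381,136.855) → (55.535,132.352) → (62.359,119.159) → (57.856,105.005) → (44.663,98.181), returning to the start.

Shape 5 is a open polyline drawn with `<path>`. Its stroke #ff00ff means engrave at S238, F2952. After flipping Y the toolpath is (27.416,90.482) → (121.850,30.533) → (188.731,148.183) → (185.371,110.369) → (169.816,133.171) → (63.793,166.177).

; Generated by LaserGRBL
G21
G90
G0 X56.002 Y172.749
M3 S238
G1 X66.662 Y172.749 F2952
G1 X66.662 Y100.083
G1 X56.002 Y100.083
G1 X56.002 Y172.749
M5
G0 X33.623 Y153.256
M3 S238
G1 X29.774 Y162.547 F2952
G1 X20.483 Y166.396
G1 X11.192 Y162.547
G1 X7.343 Y153.256
G1 X11.192 Y143.965
G1 X20.483 Y140.116
G1 X29.774 Y143.965
G1 X33.623 Y153.256
M5
G0 X85.667 Y135.915
M3 S238
G1 X129.722 Y147.454 F2952
G1 X141.261 Y103.399
G1 X97.206 Y91.860
G1 X85.667 Y135.915
M5
G0 X44.663 Y98.181
M3 S238
G1 X30.509 Y102.684 F2952
G1 X23.685 Y115.877
G1 X28.188 Y130.031
G1 X41.381 Y136.855
G1 X55.535 Y132.352
G1 X62.359 Y119.159
G1 X57.856 Y105.005
G1 X44.663 Y98.181
M5
G0 X27.416 Y90.482
M3 S238
G1 X121.850 Y30.533 F2952
G1 X188.731 Y148.183
G1 X185.371 Y110.369
G1 X169.816 Y133.171
G1 X63.793 Y166.177
M5
G0 X0.000 Y0.000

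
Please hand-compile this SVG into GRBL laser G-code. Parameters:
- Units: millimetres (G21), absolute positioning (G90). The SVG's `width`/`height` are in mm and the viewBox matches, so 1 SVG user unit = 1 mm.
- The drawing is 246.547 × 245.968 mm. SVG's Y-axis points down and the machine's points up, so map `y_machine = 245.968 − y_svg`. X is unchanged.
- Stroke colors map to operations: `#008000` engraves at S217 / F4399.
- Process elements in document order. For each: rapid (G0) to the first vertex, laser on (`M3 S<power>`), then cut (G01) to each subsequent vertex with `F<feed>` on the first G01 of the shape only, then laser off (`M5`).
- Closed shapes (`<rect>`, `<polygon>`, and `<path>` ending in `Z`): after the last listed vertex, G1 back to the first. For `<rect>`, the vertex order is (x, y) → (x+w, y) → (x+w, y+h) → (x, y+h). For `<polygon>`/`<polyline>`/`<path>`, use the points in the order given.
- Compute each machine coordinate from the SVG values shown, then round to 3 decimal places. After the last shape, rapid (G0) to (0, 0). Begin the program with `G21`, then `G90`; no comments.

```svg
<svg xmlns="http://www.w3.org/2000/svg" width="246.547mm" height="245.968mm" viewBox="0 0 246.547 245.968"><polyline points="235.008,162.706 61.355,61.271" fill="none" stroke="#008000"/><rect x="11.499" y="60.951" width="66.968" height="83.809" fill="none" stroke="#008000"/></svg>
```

1 u = 1 mm; y_m = 245.968 − y.

[1] `<polyline>` line segment, #008000→engrave S217 F4399: (235.008,83.262) → (61.355,184.697)

[2] `<rect>` rectangle, #008000→engrave S217 F4399: (11.499,185.017) → (78.467,185.017) → (78.467,101.208) → (11.499,101.208) → (11.499,185.017) (closed)

G21
G90
G0 X235.008 Y83.262
M3 S217
G01 X61.355 Y184.697 F4399
M5
G0 X11.499 Y185.017
M3 S217
G01 X78.467 Y185.017 F4399
G01 X78.467 Y101.208
G01 X11.499 Y101.208
G01 X11.499 Y185.017
M5
G0 X0.000 Y0.000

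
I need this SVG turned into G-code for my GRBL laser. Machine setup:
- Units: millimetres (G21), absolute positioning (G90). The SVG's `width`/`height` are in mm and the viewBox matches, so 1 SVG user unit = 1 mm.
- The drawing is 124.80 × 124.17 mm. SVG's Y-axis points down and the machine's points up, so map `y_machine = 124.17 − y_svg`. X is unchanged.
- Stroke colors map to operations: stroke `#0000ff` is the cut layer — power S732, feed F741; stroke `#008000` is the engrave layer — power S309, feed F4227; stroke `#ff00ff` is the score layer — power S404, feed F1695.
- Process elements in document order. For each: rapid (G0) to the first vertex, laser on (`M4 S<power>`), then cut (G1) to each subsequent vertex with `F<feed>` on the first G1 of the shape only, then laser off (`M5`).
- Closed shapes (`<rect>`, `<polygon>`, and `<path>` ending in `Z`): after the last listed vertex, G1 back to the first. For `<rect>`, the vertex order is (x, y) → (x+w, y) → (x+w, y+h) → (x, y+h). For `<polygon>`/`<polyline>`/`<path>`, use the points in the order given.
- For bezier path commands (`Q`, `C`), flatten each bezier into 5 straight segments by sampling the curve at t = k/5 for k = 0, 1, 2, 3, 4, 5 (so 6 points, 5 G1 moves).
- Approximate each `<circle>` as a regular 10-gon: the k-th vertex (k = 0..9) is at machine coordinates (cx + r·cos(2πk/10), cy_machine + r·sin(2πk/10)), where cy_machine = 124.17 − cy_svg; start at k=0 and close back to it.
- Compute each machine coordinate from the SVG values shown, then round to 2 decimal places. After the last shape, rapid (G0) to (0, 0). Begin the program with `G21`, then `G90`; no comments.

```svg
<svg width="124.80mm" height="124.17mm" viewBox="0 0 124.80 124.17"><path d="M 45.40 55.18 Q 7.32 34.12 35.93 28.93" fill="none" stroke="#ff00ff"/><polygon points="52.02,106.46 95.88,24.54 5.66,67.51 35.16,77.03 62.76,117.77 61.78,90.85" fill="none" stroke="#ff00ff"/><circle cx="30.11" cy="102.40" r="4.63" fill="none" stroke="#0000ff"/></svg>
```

viewBox `0 0 124.80 124.17` with mm width/height → 1 unit = 1 mm. Flip: y_m = 124.17 − y_svg.

**Shape 1** — `<path>` quadratic bezier, stroke `#ff00ff` → score (S404, F1695). Control points (SVG): P0=(45.40,55.18), P1=(7.32,34.12), P2=(35.93,28.93); sampled at t=k/5. Machine vertices: (45.40,68.99) → (32.84,76.78) → (25.61,83.30) → (23.71,88.55) → (27.15,92.53) → (35.93,95.24). Open path.

**Shape 2** — `<polygon>` closed polygon, stroke `#ff00ff` → score (S404, F1695). Machine vertices: (52.02,17.71) → (95.88,99.63) → (5.66,56.66) → (35.16,47.14) → (62.76,6.40) → (61.78,33.32) → (52.02,17.71). Closed: final G1 returns to the first vertex.

**Shape 3** — `<circle>` circle, stroke `#0000ff` → cut (S732, F741). Machine vertices: (34.74,21.77) → (33.86,24.49) → (31.54,26.17) → (28.68,26.17) → (26.36,24.49) → (25.48,21.77) → (26.36,19.05) → (28.68,17.37) → (31.54,17.37) → (33.86,19.05) → (34.74,21.77). Closed: final G1 returns to the first vertex.

G21
G90
G0 X45.40 Y68.99
M4 S404
G1 X32.84 Y76.78 F1695
G1 X25.61 Y83.30
G1 X23.71 Y88.55
G1 X27.15 Y92.53
G1 X35.93 Y95.24
M5
G0 X52.02 Y17.71
M4 S404
G1 X95.88 Y99.63 F1695
G1 X5.66 Y56.66
G1 X35.16 Y47.14
G1 X62.76 Y6.40
G1 X61.78 Y33.32
G1 X52.02 Y17.71
M5
G0 X34.74 Y21.77
M4 S732
G1 X33.86 Y24.49 F741
G1 X31.54 Y26.17
G1 X28.68 Y26.17
G1 X26.36 Y24.49
G1 X25.48 Y21.77
G1 X26.36 Y19.05
G1 X28.68 Y17.37
G1 X31.54 Y17.37
G1 X33.86 Y19.05
G1 X34.74 Y21.77
M5
G0 X0.00 Y0.00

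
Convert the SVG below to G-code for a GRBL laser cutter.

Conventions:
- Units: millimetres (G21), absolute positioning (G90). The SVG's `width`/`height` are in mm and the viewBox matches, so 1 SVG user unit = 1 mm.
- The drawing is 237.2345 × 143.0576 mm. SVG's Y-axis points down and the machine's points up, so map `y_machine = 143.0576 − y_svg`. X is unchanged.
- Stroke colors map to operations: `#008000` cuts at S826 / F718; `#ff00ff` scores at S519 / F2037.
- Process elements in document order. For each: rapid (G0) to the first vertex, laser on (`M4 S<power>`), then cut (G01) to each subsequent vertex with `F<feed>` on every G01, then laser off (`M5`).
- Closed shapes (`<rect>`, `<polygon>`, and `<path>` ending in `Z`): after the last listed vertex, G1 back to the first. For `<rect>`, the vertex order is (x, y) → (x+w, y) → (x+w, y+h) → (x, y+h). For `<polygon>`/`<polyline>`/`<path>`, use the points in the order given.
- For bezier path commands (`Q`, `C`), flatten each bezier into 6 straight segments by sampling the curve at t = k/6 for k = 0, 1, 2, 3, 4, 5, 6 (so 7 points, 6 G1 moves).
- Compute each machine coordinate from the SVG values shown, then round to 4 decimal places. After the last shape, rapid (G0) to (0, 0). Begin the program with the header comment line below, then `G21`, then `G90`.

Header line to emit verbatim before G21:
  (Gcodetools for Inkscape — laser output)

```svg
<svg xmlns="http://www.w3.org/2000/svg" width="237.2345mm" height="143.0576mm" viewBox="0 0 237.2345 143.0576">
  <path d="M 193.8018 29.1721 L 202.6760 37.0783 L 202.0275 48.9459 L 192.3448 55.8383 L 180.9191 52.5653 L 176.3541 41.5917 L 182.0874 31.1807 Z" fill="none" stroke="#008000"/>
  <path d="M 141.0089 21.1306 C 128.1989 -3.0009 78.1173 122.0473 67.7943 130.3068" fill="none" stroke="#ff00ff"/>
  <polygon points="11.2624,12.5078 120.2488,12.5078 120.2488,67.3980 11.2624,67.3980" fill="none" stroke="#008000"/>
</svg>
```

(Gcodetools for Inkscape — laser output)
G21
G90
G0 X193.8018 Y113.8855
M4 S826
G01 X202.6760 Y105.9793 F718
G01 X202.0275 Y94.1117 F718
G01 X192.3448 Y87.2193 F718
G01 X180.9191 Y90.4923 F718
G01 X176.3541 Y101.4659 F718
G01 X182.0874 Y111.8769 F718
G01 X193.8018 Y113.8855 F718
M5
G0 X141.0089 Y121.9270
M4 S519
G01 X131.8546 Y122.7924 F2037
G01 X118.6280 Y106.1826 F2037
G01 X103.4690 Y79.4855 F2037
G01 X88.5172 Y50.0892 F2037
G01 X75.9124 Y25.3816 F2037
G01 X67.7943 Y12.7508 F2037
M5
G0 X11.2624 Y130.5498
M4 S826
G01 X120.2488 Y130.5498 F718
G01 X120.2488 Y75.6596 F718
G01 X11.2624 Y75.6596 F718
G01 X11.2624 Y130.5498 F718
M5
G0 X0.0000 Y0.0000

viewBox `0 0 237.2345 143.0576` with mm width/height → 1 unit = 1 mm. Flip: y_m = 143.0576 − y_svg.

**Shape 1** — `<path>` regular polygon, stroke `#008000` → cut (S826, F718). Machine vertices: (193.8018,113.8855) → (202.6760,105.9793) → (202.0275,94.1117) → (192.3448,87.2193) → (180.9191,90.4923) → (176.3541,101.4659) → (182.0874,111.8769) → (193.8018,113.8855). Closed: final G1 returns to the first vertex.

**Shape 2** — `<path>` cubic bezier, stroke `#ff00ff` → score (S519, F2037). Control points (SVG): P0=(141.0089,21.1306), P1=(128.1989,-3.0009), P2=(78.1173,122.0473), P3=(67.7943,130.3068); sampled at t=k/6. Machine vertices: (141.0089,121.9270) → (131.8546,122.7924) → (118.6280,106.1826) → (103.4690,79.4855) → (88.5172,50.0892) → (75.9124,25.3816) → (67.7943,12.7508). Open path.

**Shape 3** — `<polygon>` rectangle, stroke `#008000` → cut (S826, F718). Machine vertices: (11.2624,130.5498) → (120.2488,130.5498) → (120.2488,75.6596) → (11.2624,75.6596) → (11.2624,130.5498). Closed: final G1 returns to the first vertex.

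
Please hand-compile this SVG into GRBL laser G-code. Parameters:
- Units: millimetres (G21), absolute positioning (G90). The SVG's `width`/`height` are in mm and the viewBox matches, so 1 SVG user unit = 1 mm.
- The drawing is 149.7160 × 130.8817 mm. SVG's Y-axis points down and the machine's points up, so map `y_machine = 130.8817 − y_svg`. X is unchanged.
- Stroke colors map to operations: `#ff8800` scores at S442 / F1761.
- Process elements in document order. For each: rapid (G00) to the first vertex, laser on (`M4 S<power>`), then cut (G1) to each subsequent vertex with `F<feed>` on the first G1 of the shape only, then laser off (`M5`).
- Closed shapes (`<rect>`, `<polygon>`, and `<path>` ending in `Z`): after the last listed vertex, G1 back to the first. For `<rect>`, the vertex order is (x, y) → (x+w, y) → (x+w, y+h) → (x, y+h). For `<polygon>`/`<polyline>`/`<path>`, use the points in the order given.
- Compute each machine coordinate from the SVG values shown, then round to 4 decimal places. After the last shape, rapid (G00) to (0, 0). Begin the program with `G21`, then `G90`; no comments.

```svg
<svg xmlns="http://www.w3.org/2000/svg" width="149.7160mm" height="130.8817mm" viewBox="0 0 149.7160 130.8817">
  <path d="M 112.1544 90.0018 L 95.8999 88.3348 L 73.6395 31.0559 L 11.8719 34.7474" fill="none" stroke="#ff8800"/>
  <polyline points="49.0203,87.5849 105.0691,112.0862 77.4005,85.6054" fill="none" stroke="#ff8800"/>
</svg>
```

viewBox `0 0 149.7160 130.8817` with mm width/height → 1 unit = 1 mm. Flip: y_m = 130.8817 − y_svg.

**Shape 1** — `<path>` open polyline, stroke `#ff8800` → score (S442, F1761). Machine vertices: (112.1544,40.8799) → (95.8999,42.5469) → (73.6395,99.8258) → (11.8719,96.1343). Open path.

**Shape 2** — `<polyline>` open polyline, stroke `#ff8800` → score (S442, F1761). Machine vertices: (49.0203,43.2968) → (105.0691,18.7955) → (77.4005,45.2763). Open path.

G21
G90
G00 X112.1544 Y40.8799
M4 S442
G1 X95.8999 Y42.5469 F1761
G1 X73.6395 Y99.8258
G1 X11.8719 Y96.1343
M5
G00 X49.0203 Y43.2968
M4 S442
G1 X105.0691 Y18.7955 F1761
G1 X77.4005 Y45.2763
M5
G00 X0.0000 Y0.0000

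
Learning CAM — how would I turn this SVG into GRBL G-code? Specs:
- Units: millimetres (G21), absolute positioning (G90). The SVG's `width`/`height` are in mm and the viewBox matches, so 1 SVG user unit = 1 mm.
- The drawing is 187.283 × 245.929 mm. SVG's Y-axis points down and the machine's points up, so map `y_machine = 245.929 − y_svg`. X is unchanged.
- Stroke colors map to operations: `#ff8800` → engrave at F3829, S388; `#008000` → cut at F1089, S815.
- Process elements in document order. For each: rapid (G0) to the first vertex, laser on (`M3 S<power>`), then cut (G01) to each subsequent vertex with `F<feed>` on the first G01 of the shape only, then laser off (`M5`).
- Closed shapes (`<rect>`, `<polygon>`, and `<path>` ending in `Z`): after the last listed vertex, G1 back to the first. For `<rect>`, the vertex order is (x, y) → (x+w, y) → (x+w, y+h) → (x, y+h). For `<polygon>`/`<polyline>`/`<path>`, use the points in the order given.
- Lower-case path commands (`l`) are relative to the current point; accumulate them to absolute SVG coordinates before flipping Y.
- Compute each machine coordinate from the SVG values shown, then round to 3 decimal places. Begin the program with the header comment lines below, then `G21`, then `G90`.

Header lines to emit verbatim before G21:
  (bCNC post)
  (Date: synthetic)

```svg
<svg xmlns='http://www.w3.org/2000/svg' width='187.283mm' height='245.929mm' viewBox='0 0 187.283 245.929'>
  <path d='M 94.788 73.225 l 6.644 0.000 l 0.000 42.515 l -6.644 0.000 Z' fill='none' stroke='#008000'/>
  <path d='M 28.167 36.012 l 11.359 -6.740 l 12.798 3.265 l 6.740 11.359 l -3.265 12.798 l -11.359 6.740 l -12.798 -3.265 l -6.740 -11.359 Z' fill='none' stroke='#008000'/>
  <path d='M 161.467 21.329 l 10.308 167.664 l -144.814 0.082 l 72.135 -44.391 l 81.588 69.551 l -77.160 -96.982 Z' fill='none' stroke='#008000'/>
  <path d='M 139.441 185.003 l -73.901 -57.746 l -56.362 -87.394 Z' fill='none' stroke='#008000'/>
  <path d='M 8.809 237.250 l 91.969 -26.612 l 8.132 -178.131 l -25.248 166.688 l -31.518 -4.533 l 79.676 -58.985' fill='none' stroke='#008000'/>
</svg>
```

1 u = 1 mm; y_m = 245.929 − y.

[1] `<path>` rectangle, #008000→cut S815 F1089: (94.788,172.704) → (101.432,172.704) → (101.432,130.189) → (94.788,130.189) → (94.788,172.704) (closed)

[2] `<path>` regular polygon, #008000→cut S815 F1089: (28.167,209.917) → (39.526,216.657) → (52.324,213.392) → (59.064,202.033) → (55.799,189.235) → (44.440,182.495) → (31.642,185.760) → (24.902,197.119) → (28.167,209.917) (closed)

[3] `<path>` closed polygon, #008000→cut S815 F1089: (161.467,224.600) → (171.775,56.936) → (26.961,56.854) → (99.096,101.245) → (180.684,31.694) → (103.524,128.676) → (161.467,224.600) (closed)

[4] `<path>` closed polygon, #008000→cut S815 F1089: (139.441,60.926) → (65.540,118.672) → (9.178,206.066) → (139.441,60.926) (closed)

[5] `<path>` open polyline, #008000→cut S815 F1089: (8.809,8.679) → (100.778,35.291) → (108.910,213.422) → (83.662,46.734) → (52.144,51.267) → (131.820,110.252)

(bCNC post)
(Date: synthetic)
G21
G90
G0 X94.788 Y172.704
M3 S815
G01 X101.432 Y172.704 F1089
G01 X101.432 Y130.189
G01 X94.788 Y130.189
G01 X94.788 Y172.704
M5
G0 X28.167 Y209.917
M3 S815
G01 X39.526 Y216.657 F1089
G01 X52.324 Y213.392
G01 X59.064 Y202.033
G01 X55.799 Y189.235
G01 X44.440 Y182.495
G01 X31.642 Y185.760
G01 X24.902 Y197.119
G01 X28.167 Y209.917
M5
G0 X161.467 Y224.600
M3 S815
G01 X171.775 Y56.936 F1089
G01 X26.961 Y56.854
G01 X99.096 Y101.245
G01 X180.684 Y31.694
G01 X103.524 Y128.676
G01 X161.467 Y224.600
M5
G0 X139.441 Y60.926
M3 S815
G01 X65.540 Y118.672 F1089
G01 X9.178 Y206.066
G01 X139.441 Y60.926
M5
G0 X8.809 Y8.679
M3 S815
G01 X100.778 Y35.291 F1089
G01 X108.910 Y213.422
G01 X83.662 Y46.734
G01 X52.144 Y51.267
G01 X131.820 Y110.252
M5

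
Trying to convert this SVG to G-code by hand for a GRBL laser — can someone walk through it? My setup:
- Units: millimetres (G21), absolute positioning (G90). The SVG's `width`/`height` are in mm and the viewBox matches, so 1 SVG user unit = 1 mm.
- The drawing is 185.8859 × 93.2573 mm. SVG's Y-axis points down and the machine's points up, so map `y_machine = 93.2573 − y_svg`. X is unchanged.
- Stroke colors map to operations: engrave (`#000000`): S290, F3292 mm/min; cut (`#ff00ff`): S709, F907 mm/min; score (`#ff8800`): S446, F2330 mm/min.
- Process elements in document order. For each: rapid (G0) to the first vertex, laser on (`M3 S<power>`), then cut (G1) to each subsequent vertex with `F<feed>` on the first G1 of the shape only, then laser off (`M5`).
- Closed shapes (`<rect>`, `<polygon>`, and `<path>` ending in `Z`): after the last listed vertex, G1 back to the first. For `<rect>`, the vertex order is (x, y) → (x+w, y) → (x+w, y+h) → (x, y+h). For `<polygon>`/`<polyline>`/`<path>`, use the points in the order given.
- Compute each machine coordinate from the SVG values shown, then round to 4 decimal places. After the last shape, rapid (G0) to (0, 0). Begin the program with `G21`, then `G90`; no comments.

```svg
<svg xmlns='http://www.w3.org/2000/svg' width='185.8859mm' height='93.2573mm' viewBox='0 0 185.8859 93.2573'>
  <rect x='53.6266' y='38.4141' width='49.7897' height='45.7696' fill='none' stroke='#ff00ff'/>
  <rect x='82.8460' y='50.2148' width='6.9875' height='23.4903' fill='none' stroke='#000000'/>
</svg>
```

G21
G90
G0 X53.6266 Y54.8432
M3 S709
G1 X103.4163 Y54.8432 F907
G1 X103.4163 Y9.0736
G1 X53.6266 Y9.0736
G1 X53.6266 Y54.8432
M5
G0 X82.8460 Y43.0425
M3 S290
G1 X89.8335 Y43.0425 F3292
G1 X89.8335 Y19.5522
G1 X82.8460 Y19.5522
G1 X82.8460 Y43.0425
M5
G0 X0.0000 Y0.0000

1 u = 1 mm; y_m = 93.2573 − y.

[1] `<rect>` rectangle, #ff00ff→cut S709 F907: (53.6266,54.8432) → (103.4163,54.8432) → (103.4163,9.0736) → (53.6266,9.0736) → (53.6266,54.8432) (closed)

[2] `<rect>` rectangle, #000000→engrave S290 F3292: (82.8460,43.0425) → (89.8335,43.0425) → (89.8335,19.5522) → (82.8460,19.5522) → (82.8460,43.0425) (closed)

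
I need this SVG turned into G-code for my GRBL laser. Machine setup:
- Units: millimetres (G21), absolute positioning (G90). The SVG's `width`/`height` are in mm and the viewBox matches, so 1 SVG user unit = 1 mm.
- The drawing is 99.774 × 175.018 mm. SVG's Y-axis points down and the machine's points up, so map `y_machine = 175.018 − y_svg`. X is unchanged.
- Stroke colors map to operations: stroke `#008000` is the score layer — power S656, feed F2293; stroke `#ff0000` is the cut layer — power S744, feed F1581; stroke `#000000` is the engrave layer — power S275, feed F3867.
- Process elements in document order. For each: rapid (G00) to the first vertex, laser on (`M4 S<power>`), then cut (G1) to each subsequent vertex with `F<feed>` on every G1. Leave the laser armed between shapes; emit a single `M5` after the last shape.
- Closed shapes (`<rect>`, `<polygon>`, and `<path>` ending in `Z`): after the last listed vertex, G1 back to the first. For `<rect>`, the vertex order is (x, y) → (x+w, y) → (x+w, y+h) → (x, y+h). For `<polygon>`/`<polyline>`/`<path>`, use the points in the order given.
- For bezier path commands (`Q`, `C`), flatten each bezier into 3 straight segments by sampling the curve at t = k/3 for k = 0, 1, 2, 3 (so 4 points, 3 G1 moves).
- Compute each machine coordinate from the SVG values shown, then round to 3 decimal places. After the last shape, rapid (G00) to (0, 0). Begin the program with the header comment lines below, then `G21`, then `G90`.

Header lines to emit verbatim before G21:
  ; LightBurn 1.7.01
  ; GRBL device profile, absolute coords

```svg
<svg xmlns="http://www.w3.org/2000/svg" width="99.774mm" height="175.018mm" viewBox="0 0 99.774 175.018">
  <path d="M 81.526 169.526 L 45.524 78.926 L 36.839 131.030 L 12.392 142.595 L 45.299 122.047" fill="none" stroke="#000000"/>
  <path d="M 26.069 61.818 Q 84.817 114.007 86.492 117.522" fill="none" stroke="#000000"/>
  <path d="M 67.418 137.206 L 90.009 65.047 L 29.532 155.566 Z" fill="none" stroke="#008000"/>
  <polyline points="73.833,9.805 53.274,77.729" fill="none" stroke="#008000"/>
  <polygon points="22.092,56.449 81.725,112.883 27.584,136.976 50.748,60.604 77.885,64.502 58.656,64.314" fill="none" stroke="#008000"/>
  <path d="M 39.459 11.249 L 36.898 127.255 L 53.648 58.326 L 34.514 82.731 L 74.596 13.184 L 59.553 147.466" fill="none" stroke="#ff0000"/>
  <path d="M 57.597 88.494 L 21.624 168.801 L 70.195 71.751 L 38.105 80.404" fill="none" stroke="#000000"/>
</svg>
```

1 u = 1 mm; y_m = 175.018 − y.

[1] `<path>` open polyline, #000000→engrave S275 F3867: (81.526,5.492) → (45.524,96.092) → (36.839,43.988) → (12.392,32.423) → (45.299,52.971)

[2] `<path>` quadratic bezier, #000000→engrave S275 F3867: (26.069,113.200) → (58.893,83.816) → (79.034,65.248) → (86.492,57.496)

[3] `<path>` closed polygon, #008000→score S656 F2293: (67.418,37.812) → (90.009,109.971) → (29.532,19.452) → (67.418,37.812) (closed)

[4] `<polyline>` line segment, #008000→score S656 F2293: (73.833,165.213) → (53.274,97.289)

[5] `<polygon>` closed polygon, #008000→score S656 F2293: (22.092,118.569) → (81.725,62.135) → (27.584,38.042) → (50.748,114.414) → (77.885,110.516) → (58.656,110.704) → (22.092,118.569) (closed)

[6] `<path>` open polyline, #ff0000→cut S744 F1581: (39.459,163.769) → (36.898,47.763) → (53.648,116.692) → (34.514,92.287) → (74.596,161.834) → (59.553,27.552)

[7] `<path>` open polyline, #000000→engrave S275 F3867: (57.597,86.524) → (21.624,6.217) → (70.195,103.267) → (38.105,94.614)

; LightBurn 1.7.01
; GRBL device profile, absolute coords
G21
G90
G00 X81.526 Y5.492
M4 S275
G1 X45.524 Y96.092 F3867
G1 X36.839 Y43.988 F3867
G1 X12.392 Y32.423 F3867
G1 X45.299 Y52.971 F3867
G00 X26.069 Y113.200
M4 S275
G1 X58.893 Y83.816 F3867
G1 X79.034 Y65.248 F3867
G1 X86.492 Y57.496 F3867
G00 X67.418 Y37.812
M4 S656
G1 X90.009 Y109.971 F2293
G1 X29.532 Y19.452 F2293
G1 X67.418 Y37.812 F2293
G00 X73.833 Y165.213
M4 S656
G1 X53.274 Y97.289 F2293
G00 X22.092 Y118.569
M4 S656
G1 X81.725 Y62.135 F2293
G1 X27.584 Y38.042 F2293
G1 X50.748 Y114.414 F2293
G1 X77.885 Y110.516 F2293
G1 X58.656 Y110.704 F2293
G1 X22.092 Y118.569 F2293
G00 X39.459 Y163.769
M4 S744
G1 X36.898 Y47.763 F1581
G1 X53.648 Y116.692 F1581
G1 X34.514 Y92.287 F1581
G1 X74.596 Y161.834 F1581
G1 X59.553 Y27.552 F1581
G00 X57.597 Y86.524
M4 S275
G1 X21.624 Y6.217 F3867
G1 X70.195 Y103.267 F3867
G1 X38.105 Y94.614 F3867
M5
G00 X0.000 Y0.000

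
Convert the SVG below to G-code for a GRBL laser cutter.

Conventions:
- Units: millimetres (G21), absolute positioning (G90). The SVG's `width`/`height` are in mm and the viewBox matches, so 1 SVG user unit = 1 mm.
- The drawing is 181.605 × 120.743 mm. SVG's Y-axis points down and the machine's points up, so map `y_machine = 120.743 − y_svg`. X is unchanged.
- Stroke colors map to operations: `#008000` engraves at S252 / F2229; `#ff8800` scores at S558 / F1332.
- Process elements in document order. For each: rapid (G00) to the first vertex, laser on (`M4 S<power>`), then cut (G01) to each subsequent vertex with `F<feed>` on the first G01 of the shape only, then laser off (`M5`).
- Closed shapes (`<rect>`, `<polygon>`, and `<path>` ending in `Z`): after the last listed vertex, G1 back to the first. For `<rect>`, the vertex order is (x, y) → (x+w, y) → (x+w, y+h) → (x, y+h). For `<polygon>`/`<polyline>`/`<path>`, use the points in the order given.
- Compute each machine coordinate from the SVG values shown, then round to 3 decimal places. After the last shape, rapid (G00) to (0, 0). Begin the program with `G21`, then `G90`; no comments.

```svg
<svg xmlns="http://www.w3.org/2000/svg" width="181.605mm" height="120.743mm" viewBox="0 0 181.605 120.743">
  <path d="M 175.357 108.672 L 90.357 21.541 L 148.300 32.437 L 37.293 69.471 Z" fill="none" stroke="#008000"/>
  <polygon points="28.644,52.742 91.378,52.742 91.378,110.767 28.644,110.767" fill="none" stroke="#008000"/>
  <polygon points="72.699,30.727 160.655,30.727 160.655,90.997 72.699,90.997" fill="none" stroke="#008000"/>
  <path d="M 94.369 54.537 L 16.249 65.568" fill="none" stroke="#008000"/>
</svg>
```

G21
G90
G00 X175.357 Y12.071
M4 S252
G01 X90.357 Y99.202 F2229
G01 X148.300 Y88.306
G01 X37.293 Y51.272
G01 X175.357 Y12.071
M5
G00 X28.644 Y68.001
M4 S252
G01 X91.378 Y68.001 F2229
G01 X91.378 Y9.976
G01 X28.644 Y9.976
G01 X28.644 Y68.001
M5
G00 X72.699 Y90.016
M4 S252
G01 X160.655 Y90.016 F2229
G01 X160.655 Y29.746
G01 X72.699 Y29.746
G01 X72.699 Y90.016
M5
G00 X94.369 Y66.206
M4 S252
G01 X16.249 Y55.175 F2229
M5
G00 X0.000 Y0.000

viewBox `0 0 181.605 120.743` with mm width/height → 1 unit = 1 mm. Flip: y_m = 120.743 − y_svg.

**Shape 1** — `<path>` closed polygon, stroke `#008000` → engrave (S252, F2229). Machine vertices: (175.357,12.071) → (90.357,99.202) → (148.300,88.306) → (37.293,51.272) → (175.357,12.071). Closed: final G1 returns to the first vertex.

**Shape 2** — `<polygon>` rectangle, stroke `#008000` → engrave (S252, F2229). Machine vertices: (28.644,68.001) → (91.378,68.001) → (91.378,9.976) → (28.644,9.976) → (28.644,68.001). Closed: final G1 returns to the first vertex.

**Shape 3** — `<polygon>` rectangle, stroke `#008000` → engrave (S252, F2229). Machine vertices: (72.699,90.016) → (160.655,90.016) → (160.655,29.746) → (72.699,29.746) → (72.699,90.016). Closed: final G1 returns to the first vertex.

**Shape 4** — `<path>` line segment, stroke `#008000` → engrave (S252, F2229). Machine vertices: (94.369,66.206) → (16.249,55.175). Open path.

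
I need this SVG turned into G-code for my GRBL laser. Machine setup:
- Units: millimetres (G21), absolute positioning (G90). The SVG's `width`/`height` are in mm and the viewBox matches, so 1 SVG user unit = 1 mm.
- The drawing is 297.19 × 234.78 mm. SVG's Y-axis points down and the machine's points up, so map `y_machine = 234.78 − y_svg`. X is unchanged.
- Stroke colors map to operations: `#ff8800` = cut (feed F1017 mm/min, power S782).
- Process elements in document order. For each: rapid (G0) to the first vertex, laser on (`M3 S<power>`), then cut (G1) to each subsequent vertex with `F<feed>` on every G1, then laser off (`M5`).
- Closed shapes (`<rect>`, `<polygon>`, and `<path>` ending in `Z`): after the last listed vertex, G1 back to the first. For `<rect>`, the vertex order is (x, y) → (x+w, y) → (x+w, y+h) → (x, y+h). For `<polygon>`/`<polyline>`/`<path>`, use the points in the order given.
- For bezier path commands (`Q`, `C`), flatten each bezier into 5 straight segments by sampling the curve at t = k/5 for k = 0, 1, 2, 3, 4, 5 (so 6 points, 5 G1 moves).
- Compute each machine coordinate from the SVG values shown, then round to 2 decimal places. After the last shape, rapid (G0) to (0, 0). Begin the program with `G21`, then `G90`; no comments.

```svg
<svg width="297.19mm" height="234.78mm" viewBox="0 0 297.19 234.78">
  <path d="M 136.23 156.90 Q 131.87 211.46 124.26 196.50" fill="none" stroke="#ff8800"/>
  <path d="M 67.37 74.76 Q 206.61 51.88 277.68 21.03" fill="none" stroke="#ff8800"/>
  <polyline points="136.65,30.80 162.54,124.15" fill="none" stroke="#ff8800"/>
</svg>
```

G21
G90
G0 X136.23 Y77.88
M3 S782
G1 X134.36 Y58.84 F1017
G1 X132.22 Y45.36 F1017
G1 X129.83 Y37.44 F1017
G1 X127.17 Y35.08 F1017
G1 X124.26 Y38.28 F1017
M5
G0 X67.37 Y160.02
M3 S782
G1 X120.34 Y169.49 F1017
G1 X167.85 Y179.60 F1017
G1 X209.92 Y190.35 F1017
G1 X246.53 Y201.73 F1017
G1 X277.68 Y213.75 F1017
M5
G0 X136.65 Y203.98
M3 S782
G1 X162.54 Y110.63 F1017
M5
G0 X0.00 Y0.00

viewBox `0 0 297.19 234.78` with mm width/height → 1 unit = 1 mm. Flip: y_m = 234.78 − y_svg.

**Shape 1** — `<path>` quadratic bezier, stroke `#ff8800` → cut (S782, F1017). Control points (SVG): P0=(136.23,156.90), P1=(131.87,211.46), P2=(124.26,196.50); sampled at t=k/5. Machine vertices: (136.23,77.88) → (134.36,58.84) → (132.22,45.36) → (129.83,37.44) → (127.17,35.08) → (124.26,38.28). Open path.

**Shape 2** — `<path>` quadratic bezier, stroke `#ff8800` → cut (S782, F1017). Control points (SVG): P0=(67.37,74.76), P1=(206.61,51.88), P2=(277.68,21.03); sampled at t=k/5. Machine vertices: (67.37,160.02) → (120.34,169.49) → (167.85,179.60) → (209.92,190.35) → (246.53,201.73) → (277.68,213.75). Open path.

**Shape 3** — `<polyline>` line segment, stroke `#ff8800` → cut (S782, F1017). Machine vertices: (136.65,203.98) → (162.54,110.63). Open path.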